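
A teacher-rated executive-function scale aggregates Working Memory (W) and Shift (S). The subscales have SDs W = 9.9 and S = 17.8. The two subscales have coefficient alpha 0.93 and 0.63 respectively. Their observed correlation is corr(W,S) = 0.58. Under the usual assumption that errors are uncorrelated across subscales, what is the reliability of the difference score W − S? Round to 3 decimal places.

0.410

Var(W−S) = 9.9² + 17.8² − 2·9.9·17.8·0.58 = 414.85 − 204.415 = 210.435.
Because errors are independent across components, Cov(Tᵢ,Tⱼ) = Cov(Xᵢ,Xⱼ); the off-diagonal part of the true-score variance is the same as above.
True-score variance = [9.9²·0.93 + 17.8²·0.63] − 204.415 = 290.759 − 204.415 = 86.3433.
Reliability = 86.3433 / 210.435 = 0.410.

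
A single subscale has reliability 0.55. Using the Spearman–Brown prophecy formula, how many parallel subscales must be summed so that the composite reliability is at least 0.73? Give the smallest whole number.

3

k ≥ ρ*(1−ρ₁)/(ρ₁(1−ρ*)) = 0.73·0.45 / (0.55·0.27) = 2.212.
Smallest integer k = 3.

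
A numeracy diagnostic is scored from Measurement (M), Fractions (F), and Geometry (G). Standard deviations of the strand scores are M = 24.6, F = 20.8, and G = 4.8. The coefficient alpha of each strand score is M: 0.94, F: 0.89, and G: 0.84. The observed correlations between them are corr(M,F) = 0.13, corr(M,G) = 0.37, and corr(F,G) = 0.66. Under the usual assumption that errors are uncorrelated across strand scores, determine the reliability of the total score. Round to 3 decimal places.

0.938

Var(M+F+G) = 24.6² + 20.8² + 4.8² + 2·[24.6·20.8·0.13 + 24.6·4.8·0.37 + 20.8·4.8·0.66] = 1060.84 + 352.205 = 1413.04.
Under uncorrelated errors the observed covariances equal the true-score covariances, so only the own-variance terms attenuate.
True-score variance = [24.6²·0.94 + 20.8²·0.89 + 4.8²·0.84] + 352.205 = 973.254 + 352.205 = 1325.46.
Reliability = 1325.46 / 1413.04 = 0.938.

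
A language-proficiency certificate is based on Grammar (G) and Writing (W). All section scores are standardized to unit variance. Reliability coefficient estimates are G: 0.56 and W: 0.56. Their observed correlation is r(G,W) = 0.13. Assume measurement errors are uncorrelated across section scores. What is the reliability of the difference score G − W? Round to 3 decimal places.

0.494

Var(G−W) = 1 + 1 − 2·0.13 = 2 − 0.26 = 1.74.
Under uncorrelated errors the observed covariances equal the true-score covariances, so only the own-variance terms attenuate.
True-score variance = [0.56 + 0.56] − 0.26 = 1.12 − 0.26 = 0.86.
Reliability = 0.86 / 1.74 = 0.494.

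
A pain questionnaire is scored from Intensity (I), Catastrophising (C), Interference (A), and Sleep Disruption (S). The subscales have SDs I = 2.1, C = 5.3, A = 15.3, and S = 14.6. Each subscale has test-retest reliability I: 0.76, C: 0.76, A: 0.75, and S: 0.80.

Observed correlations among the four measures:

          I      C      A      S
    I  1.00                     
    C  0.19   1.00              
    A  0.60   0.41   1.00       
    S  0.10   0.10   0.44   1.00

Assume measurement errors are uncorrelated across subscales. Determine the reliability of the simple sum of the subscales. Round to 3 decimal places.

Var(I+C+A+S) = 2.1² + 5.3² + 15.3² + 14.6² + 2·[2.1·5.3·0.19 + 2.1·15.3·0.60 + 2.1·14.6·0.10 + 5.3·15.3·0.41 + 5.3·14.6·0.10 + 15.3·14.6·0.44] = 479.75 + 327.462 = 807.212.
Because errors are independent across components, Cov(Tᵢ,Tⱼ) = Cov(Xᵢ,Xⱼ); the off-diagonal part of the true-score variance is the same as above.
True-score variance = [2.1²·0.76 + 5.3²·0.76 + 15.3²·0.75 + 14.6²·0.80] + 327.462 = 370.796 + 327.462 = 698.257.
Reliability = 698.257 / 807.212 = 0.865.

0.865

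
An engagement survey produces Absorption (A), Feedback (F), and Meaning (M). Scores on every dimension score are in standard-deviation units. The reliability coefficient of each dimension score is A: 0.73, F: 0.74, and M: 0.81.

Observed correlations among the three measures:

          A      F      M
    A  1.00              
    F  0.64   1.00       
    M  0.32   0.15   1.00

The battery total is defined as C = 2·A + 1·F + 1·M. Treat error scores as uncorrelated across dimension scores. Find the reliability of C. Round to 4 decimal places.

Var(C) = 2² + 1 + 1 + 2·[2·0.64 + 2·0.32 + 0.15] = 6 + 4.14 = 10.14.
Because errors are independent across components, Cov(Tᵢ,Tⱼ) = Cov(Xᵢ,Xⱼ); the off-diagonal part of the true-score variance is the same as above.
True-score variance = [2²·0.73 + 0.74 + 0.81] + 4.14 = 4.47 + 4.14 = 8.61.
Reliability = 8.61 / 10.14 = 0.8491.

0.8491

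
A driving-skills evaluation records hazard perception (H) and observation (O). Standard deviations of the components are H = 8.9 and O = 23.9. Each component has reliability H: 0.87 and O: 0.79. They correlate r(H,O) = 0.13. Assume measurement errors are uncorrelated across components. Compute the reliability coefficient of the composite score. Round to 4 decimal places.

Var(H+O) = 8.9² + 23.9² + 2·[8.9·23.9·0.13] = 650.42 + 55.3046 = 705.725.
Because errors are independent across components, Cov(Tᵢ,Tⱼ) = Cov(Xᵢ,Xⱼ); the off-diagonal part of the true-score variance is the same as above.
True-score variance = [8.9²·0.87 + 23.9²·0.79] + 55.3046 = 520.169 + 55.3046 = 575.473.
Reliability = 575.473 / 705.725 = 0.8154.

0.8154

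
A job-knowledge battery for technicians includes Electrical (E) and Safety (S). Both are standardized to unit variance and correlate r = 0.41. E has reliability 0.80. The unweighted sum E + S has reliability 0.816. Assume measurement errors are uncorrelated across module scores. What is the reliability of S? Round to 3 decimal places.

Var(E+S) = 2 + 2·0.41 = 2.820.
True-score variance = ρ_E + ρ_S + 2·0.41, so 0.816 = (0.80 + ρ_S + 0.82) / 2.820.
ρ_S = 0.816·2.820 − 0.80 − 0.82 = 0.681.

0.681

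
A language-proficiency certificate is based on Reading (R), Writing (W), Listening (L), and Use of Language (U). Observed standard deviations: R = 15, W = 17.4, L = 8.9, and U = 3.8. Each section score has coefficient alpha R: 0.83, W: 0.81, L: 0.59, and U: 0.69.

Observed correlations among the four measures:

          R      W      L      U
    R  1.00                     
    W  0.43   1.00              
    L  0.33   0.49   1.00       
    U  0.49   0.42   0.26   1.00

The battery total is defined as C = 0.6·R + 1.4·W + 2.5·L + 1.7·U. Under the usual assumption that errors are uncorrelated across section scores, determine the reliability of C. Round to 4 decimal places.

0.8528

Var(C) = 0.6²·15² + 1.4²·17.4² + 2.5²·8.9² + 1.7²·3.8² + 2·[0.84·15·17.4·0.43 + 1.5·15·8.9·0.33 + 1.02·15·3.8·0.49 + 3.5·17.4·8.9·0.49 + 2.38·17.4·3.8·0.42 + 4.25·8.9·3.8·0.26] = 1211.2 + 1115.79 = 2326.99.
Because errors are independent across components, Cov(Tᵢ,Tⱼ) = Cov(Xᵢ,Xⱼ); the off-diagonal part of the true-score variance is the same as above.
True-score variance = [0.6²·15²·0.83 + 1.4²·17.4²·0.81 + 2.5²·8.9²·0.59 + 1.7²·3.8²·0.69] + 1115.79 = 868.773 + 1115.79 = 1984.56.
Reliability = 1984.56 / 2326.99 = 0.8528.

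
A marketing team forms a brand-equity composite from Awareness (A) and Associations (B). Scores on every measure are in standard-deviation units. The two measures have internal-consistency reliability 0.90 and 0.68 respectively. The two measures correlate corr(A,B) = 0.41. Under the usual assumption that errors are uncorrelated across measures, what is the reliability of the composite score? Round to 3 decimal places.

0.851

Var(A+B) = 2 + 2·[0.41] = 2 + 0.82 = 2.82.
With uncorrelated errors the cross-covariances are all true-score covariance, so they carry over unchanged; only the diagonal terms shrink to ρᵢσᵢ².
True-score variance = [0.90 + 0.68] + 0.82 = 1.58 + 0.82 = 2.4.
Reliability = 2.4 / 2.82 = 0.851.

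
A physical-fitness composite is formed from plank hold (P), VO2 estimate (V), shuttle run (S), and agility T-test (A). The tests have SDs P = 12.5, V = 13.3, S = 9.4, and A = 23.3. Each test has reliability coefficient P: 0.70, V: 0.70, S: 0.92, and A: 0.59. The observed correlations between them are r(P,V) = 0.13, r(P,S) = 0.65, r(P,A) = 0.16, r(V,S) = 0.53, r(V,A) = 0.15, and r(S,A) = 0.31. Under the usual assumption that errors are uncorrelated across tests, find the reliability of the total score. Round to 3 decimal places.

Var(P+V+S+A) = 12.5² + 13.3² + 9.4² + 23.3² + 2·[12.5·13.3·0.13 + 12.5·9.4·0.65 + 12.5·23.3·0.16 + 13.3·9.4·0.53 + 13.3·23.3·0.15 + 9.4·23.3·0.31] = 964.39 + 650.456 = 1614.85.
Under uncorrelated errors the observed covariances equal the true-score covariances, so only the own-variance terms attenuate.
True-score variance = [12.5²·0.70 + 13.3²·0.70 + 9.4²·0.92 + 23.3²·0.59] + 650.456 = 634.794 + 650.456 = 1285.25.
Reliability = 1285.25 / 1614.85 = 0.796.

0.796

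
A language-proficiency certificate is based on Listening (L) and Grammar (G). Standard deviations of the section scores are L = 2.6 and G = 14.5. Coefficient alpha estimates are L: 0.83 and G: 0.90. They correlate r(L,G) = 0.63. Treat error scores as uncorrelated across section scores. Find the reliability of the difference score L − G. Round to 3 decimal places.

0.869

Var(L−G) = 2.6² + 14.5² − 2·2.6·14.5·0.63 = 217.01 − 47.502 = 169.508.
Because errors are independent across components, Cov(Tᵢ,Tⱼ) = Cov(Xᵢ,Xⱼ); the off-diagonal part of the true-score variance is the same as above.
True-score variance = [2.6²·0.83 + 14.5²·0.90] − 47.502 = 194.836 − 47.502 = 147.334.
Reliability = 147.334 / 169.508 = 0.869.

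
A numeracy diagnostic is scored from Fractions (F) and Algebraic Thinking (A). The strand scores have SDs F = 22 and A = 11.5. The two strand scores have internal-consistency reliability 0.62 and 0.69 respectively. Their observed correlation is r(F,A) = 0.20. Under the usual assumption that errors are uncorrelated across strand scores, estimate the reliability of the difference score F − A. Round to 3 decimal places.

Var(F−A) = 22² + 11.5² − 2·22·11.5·0.20 = 616.25 − 101.2 = 515.05.
With uncorrelated errors the cross-covariances are all true-score covariance, so they carry over unchanged; only the diagonal terms shrink to ρᵢσᵢ².
True-score variance = [22²·0.62 + 11.5²·0.69] − 101.2 = 391.332 − 101.2 = 290.132.
Reliability = 290.132 / 515.05 = 0.563.

0.563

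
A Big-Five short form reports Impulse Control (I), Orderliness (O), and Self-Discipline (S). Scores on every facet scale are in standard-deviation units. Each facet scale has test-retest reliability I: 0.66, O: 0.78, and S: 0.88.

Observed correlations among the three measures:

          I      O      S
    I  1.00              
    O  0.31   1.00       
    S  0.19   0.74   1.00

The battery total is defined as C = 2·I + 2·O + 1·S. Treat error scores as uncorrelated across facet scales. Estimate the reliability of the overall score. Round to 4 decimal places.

Var(C) = 2² + 2² + 1 + 2·[4·0.31 + 2·0.19 + 2·0.74] = 9 + 6.2 = 15.2.
Because errors are independent across components, Cov(Tᵢ,Tⱼ) = Cov(Xᵢ,Xⱼ); the off-diagonal part of the true-score variance is the same as above.
True-score variance = [2²·0.66 + 2²·0.78 + 0.88] + 6.2 = 6.64 + 6.2 = 12.84.
Reliability = 12.84 / 15.2 = 0.8447.

0.8447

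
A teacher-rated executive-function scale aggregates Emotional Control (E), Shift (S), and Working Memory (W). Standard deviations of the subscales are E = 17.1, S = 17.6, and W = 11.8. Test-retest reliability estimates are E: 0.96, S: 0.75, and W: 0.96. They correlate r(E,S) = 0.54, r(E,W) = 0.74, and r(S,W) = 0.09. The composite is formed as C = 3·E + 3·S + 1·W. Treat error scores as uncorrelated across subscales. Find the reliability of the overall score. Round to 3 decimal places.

0.915

Var(C) = 3²·17.1² + 3²·17.6² + 11.8² + 2·[9·17.1·17.6·0.54 + 3·17.1·11.8·0.74 + 3·17.6·11.8·0.09] = 5558.77 + 3933.38 = 9492.15.
With uncorrelated errors the cross-covariances are all true-score covariance, so they carry over unchanged; only the diagonal terms shrink to ρᵢσᵢ².
True-score variance = [3²·17.1²·0.96 + 3²·17.6²·0.75 + 11.8²·0.96] + 3933.38 = 4750.97 + 3933.38 = 8684.35.
Reliability = 8684.35 / 9492.15 = 0.915.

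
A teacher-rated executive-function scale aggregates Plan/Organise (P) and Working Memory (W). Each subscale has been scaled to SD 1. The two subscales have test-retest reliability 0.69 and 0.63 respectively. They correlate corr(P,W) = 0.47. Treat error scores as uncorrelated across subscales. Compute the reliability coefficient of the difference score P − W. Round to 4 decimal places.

0.3585

Var(P−W) = 1 + 1 − 2·0.47 = 2 − 0.94 = 1.06.
Because errors are independent across components, Cov(Tᵢ,Tⱼ) = Cov(Xᵢ,Xⱼ); the off-diagonal part of the true-score variance is the same as above.
True-score variance = [0.69 + 0.63] − 0.94 = 1.32 − 0.94 = 0.38.
Reliability = 0.38 / 1.06 = 0.3585.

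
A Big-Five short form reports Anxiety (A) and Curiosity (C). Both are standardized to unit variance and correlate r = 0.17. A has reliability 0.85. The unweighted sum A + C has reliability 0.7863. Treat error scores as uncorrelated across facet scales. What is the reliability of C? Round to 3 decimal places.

0.650

Var(A+C) = 2 + 2·0.17 = 2.340.
True-score variance = ρ_A + ρ_C + 2·0.17, so 0.7863 = (0.85 + ρ_C + 0.34) / 2.340.
ρ_C = 0.7863·2.340 − 0.85 − 0.34 = 0.650.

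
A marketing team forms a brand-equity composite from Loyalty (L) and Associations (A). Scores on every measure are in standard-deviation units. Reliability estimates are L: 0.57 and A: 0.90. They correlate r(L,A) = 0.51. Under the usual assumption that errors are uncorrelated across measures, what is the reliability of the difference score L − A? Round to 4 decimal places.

Var(L−A) = 1 + 1 − 2·0.51 = 2 − 1.02 = 0.98.
With uncorrelated errors the cross-covariances are all true-score covariance, so they carry over unchanged; only the diagonal terms shrink to ρᵢσᵢ².
True-score variance = [0.57 + 0.90] − 1.02 = 1.47 − 1.02 = 0.45.
Reliability = 0.45 / 0.98 = 0.4592.

0.4592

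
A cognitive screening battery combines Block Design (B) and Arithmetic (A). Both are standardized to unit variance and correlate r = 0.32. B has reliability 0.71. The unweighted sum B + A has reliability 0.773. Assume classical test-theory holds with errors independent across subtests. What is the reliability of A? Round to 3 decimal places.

0.691

Var(B+A) = 2 + 2·0.32 = 2.640.
True-score variance = ρ_B + ρ_A + 2·0.32, so 0.773 = (0.71 + ρ_A + 0.64) / 2.640.
ρ_A = 0.773·2.640 − 0.71 − 0.64 = 0.691.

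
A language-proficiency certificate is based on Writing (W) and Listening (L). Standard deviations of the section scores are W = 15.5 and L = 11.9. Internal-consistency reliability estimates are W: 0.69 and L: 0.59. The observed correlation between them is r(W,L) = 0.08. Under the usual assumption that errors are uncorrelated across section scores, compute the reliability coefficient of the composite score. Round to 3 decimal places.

Var(W+L) = 15.5² + 11.9² + 2·[15.5·11.9·0.08] = 381.86 + 29.512 = 411.372.
Because errors are independent across components, Cov(Tᵢ,Tⱼ) = Cov(Xᵢ,Xⱼ); the off-diagonal part of the true-score variance is the same as above.
True-score variance = [15.5²·0.69 + 11.9²·0.59] + 29.512 = 249.322 + 29.512 = 278.834.
Reliability = 278.834 / 411.372 = 0.678.

0.678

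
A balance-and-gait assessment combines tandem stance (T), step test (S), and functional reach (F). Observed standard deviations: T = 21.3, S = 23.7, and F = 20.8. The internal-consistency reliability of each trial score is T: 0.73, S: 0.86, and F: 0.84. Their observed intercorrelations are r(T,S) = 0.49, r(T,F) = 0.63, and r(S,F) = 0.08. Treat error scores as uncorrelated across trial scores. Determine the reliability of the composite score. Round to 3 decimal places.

Var(T+S+F) = 21.3² + 23.7² + 20.8² + 2·[21.3·23.7·0.49 + 21.3·20.8·0.63 + 23.7·20.8·0.08] = 1448.02 + 1131.82 = 2579.84.
Because errors are independent across components, Cov(Tᵢ,Tⱼ) = Cov(Xᵢ,Xⱼ); the off-diagonal part of the true-score variance is the same as above.
True-score variance = [21.3²·0.73 + 23.7²·0.86 + 20.8²·0.84] + 1131.82 = 1177.66 + 1131.82 = 2309.48.
Reliability = 2309.48 / 2579.84 = 0.895.

0.895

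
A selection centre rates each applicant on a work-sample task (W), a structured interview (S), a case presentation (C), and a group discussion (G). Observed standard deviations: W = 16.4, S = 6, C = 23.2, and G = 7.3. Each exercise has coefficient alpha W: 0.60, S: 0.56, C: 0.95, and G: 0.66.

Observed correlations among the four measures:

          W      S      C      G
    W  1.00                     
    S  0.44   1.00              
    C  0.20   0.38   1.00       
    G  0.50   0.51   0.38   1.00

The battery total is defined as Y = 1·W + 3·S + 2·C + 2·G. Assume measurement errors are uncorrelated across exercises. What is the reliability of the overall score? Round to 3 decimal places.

0.917

Var(Y) = 16.4² + 3²·6² + 2²·23.2² + 2²·7.3² + 2·[3·16.4·6·0.44 + 2·16.4·23.2·0.20 + 2·16.4·7.3·0.50 + 6·6·23.2·0.38 + 6·6·7.3·0.51 + 4·23.2·7.3·0.38] = 2959.08 + 2221.26 = 5180.34.
With uncorrelated errors the cross-covariances are all true-score covariance, so they carry over unchanged; only the diagonal terms shrink to ρᵢσᵢ².
True-score variance = [16.4²·0.60 + 3²·6²·0.56 + 2²·23.2²·0.95 + 2²·7.3²·0.66] + 2221.26 = 2528.81 + 2221.26 = 4750.08.
Reliability = 4750.08 / 5180.34 = 0.917.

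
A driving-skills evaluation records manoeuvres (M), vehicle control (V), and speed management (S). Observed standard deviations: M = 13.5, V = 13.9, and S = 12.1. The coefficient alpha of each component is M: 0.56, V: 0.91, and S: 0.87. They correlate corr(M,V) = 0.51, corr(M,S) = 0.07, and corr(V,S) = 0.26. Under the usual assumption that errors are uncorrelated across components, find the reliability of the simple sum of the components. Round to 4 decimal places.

Var(M+V+S) = 13.5² + 13.9² + 12.1² + 2·[13.5·13.9·0.51 + 13.5·12.1·0.07 + 13.9·12.1·0.26] = 521.87 + 301.731 = 823.601.
Because errors are independent across components, Cov(Tᵢ,Tⱼ) = Cov(Xᵢ,Xⱼ); the off-diagonal part of the true-score variance is the same as above.
True-score variance = [13.5²·0.56 + 13.9²·0.91 + 12.1²·0.87] + 301.731 = 405.258 + 301.731 = 706.989.
Reliability = 706.989 / 823.601 = 0.8584.

0.8584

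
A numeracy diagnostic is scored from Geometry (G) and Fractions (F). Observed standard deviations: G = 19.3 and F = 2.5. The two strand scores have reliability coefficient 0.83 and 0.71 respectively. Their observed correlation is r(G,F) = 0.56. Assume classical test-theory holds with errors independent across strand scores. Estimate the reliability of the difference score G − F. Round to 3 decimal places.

Var(G−F) = 19.3² + 2.5² − 2·19.3·2.5·0.56 = 378.74 − 54.04 = 324.7.
Because errors are independent across components, Cov(Tᵢ,Tⱼ) = Cov(Xᵢ,Xⱼ); the off-diagonal part of the true-score variance is the same as above.
True-score variance = [19.3²·0.83 + 2.5²·0.71] − 54.04 = 313.604 − 54.04 = 259.564.
Reliability = 259.564 / 324.7 = 0.799.

0.799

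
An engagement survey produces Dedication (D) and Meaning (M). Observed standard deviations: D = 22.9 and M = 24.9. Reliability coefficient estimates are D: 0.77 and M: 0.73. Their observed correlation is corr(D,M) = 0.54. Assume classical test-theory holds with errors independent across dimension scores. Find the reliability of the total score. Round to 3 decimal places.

0.836

Var(D+M) = 22.9² + 24.9² + 2·[22.9·24.9·0.54] = 1144.42 + 615.827 = 1760.25.
Under uncorrelated errors the observed covariances equal the true-score covariances, so only the own-variance terms attenuate.
True-score variance = [22.9²·0.77 + 24.9²·0.73] + 615.827 = 856.403 + 615.827 = 1472.23.
Reliability = 1472.23 / 1760.25 = 0.836.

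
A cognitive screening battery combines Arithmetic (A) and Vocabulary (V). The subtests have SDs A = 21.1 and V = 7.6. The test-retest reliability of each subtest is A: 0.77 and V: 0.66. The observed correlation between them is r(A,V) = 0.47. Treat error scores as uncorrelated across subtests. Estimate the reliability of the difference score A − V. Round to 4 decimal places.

0.6535

Var(A−V) = 21.1² + 7.6² − 2·21.1·7.6·0.47 = 502.97 − 150.738 = 352.232.
With uncorrelated errors the cross-covariances are all true-score covariance, so they carry over unchanged; only the diagonal terms shrink to ρᵢσᵢ².
True-score variance = [21.1²·0.77 + 7.6²·0.66] − 150.738 = 380.933 − 150.738 = 230.195.
Reliability = 230.195 / 352.232 = 0.6535.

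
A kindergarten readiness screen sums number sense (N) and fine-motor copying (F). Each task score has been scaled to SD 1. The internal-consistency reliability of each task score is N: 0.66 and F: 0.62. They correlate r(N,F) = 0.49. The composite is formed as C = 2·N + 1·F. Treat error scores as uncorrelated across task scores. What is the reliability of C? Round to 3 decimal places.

Var(C) = 2² + 1 + 2·[2·0.49] = 5 + 1.96 = 6.96.
Because errors are independent across components, Cov(Tᵢ,Tⱼ) = Cov(Xᵢ,Xⱼ); the off-diagonal part of the true-score variance is the same as above.
True-score variance = [2²·0.66 + 0.62] + 1.96 = 3.26 + 1.96 = 5.22.
Reliability = 5.22 / 6.96 = 0.750.

0.750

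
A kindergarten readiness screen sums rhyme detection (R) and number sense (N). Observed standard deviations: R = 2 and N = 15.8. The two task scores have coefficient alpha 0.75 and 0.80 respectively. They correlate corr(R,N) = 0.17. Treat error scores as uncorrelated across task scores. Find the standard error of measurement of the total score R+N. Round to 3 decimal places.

7.136

Var(total) = 253.64 + 10.744 = 264.384.
True-score variance = 202.712 + 10.744 = 213.456, so reliability = 0.8074.
Error variance = 264.384 − 213.456 = 50.928; SEM = √50.928 = 7.136.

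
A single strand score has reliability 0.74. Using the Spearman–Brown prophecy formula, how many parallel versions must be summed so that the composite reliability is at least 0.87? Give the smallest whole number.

k ≥ ρ*(1−ρ₁)/(ρ₁(1−ρ*)) = 0.87·0.26 / (0.74·0.13) = 2.351.
Smallest integer k = 3.

3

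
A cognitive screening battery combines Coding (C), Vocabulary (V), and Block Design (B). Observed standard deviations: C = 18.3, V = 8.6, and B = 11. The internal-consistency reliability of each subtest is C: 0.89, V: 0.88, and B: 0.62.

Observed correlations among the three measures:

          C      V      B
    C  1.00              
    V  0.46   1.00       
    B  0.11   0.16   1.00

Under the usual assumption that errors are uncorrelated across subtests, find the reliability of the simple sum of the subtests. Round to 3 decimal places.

0.878

Var(C+V+B) = 18.3² + 8.6² + 11² + 2·[18.3·8.6·0.46 + 18.3·11·0.11 + 8.6·11·0.16] = 529.85 + 219.348 = 749.198.
Because errors are independent across components, Cov(Tᵢ,Tⱼ) = Cov(Xᵢ,Xⱼ); the off-diagonal part of the true-score variance is the same as above.
True-score variance = [18.3²·0.89 + 8.6²·0.88 + 11²·0.62] + 219.348 = 438.157 + 219.348 = 657.505.
Reliability = 657.505 / 749.198 = 0.878.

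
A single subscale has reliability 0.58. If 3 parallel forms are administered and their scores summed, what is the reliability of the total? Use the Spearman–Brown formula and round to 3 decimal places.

0.806

ρ_k = kρ / (1 + (k−1)ρ) = 3·0.58 / (1 + 2·0.58) = 1.740 / 2.160 = 0.806.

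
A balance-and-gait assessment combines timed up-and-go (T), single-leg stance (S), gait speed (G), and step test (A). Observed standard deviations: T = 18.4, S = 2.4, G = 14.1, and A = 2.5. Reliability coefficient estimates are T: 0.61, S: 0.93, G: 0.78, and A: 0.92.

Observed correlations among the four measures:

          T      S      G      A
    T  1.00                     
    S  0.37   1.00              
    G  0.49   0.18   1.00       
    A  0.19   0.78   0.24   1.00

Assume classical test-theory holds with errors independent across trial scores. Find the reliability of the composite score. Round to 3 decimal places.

Var(T+S+G+A) = 18.4² + 2.4² + 14.1² + 2.5² + 2·[18.4·2.4·0.37 + 18.4·14.1·0.49 + 18.4·2.5·0.19 + 2.4·14.1·0.18 + 2.4·2.5·0.78 + 14.1·2.5·0.24] = 549.38 + 342.872 = 892.252.
With uncorrelated errors the cross-covariances are all true-score covariance, so they carry over unchanged; only the diagonal terms shrink to ρᵢσᵢ².
True-score variance = [18.4²·0.61 + 2.4²·0.93 + 14.1²·0.78 + 2.5²·0.92] + 342.872 = 372.7 + 342.872 = 715.572.
Reliability = 715.572 / 892.252 = 0.802.

0.802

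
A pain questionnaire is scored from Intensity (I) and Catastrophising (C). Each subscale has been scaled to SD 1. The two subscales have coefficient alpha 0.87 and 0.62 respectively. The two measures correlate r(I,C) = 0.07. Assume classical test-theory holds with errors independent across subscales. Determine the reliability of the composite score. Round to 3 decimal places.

Var(I+C) = 2 + 2·[0.07] = 2 + 0.14 = 2.14.
With uncorrelated errors the cross-covariances are all true-score covariance, so they carry over unchanged; only the diagonal terms shrink to ρᵢσᵢ².
True-score variance = [0.87 + 0.62] + 0.14 = 1.49 + 0.14 = 1.63.
Reliability = 1.63 / 2.14 = 0.762.

0.762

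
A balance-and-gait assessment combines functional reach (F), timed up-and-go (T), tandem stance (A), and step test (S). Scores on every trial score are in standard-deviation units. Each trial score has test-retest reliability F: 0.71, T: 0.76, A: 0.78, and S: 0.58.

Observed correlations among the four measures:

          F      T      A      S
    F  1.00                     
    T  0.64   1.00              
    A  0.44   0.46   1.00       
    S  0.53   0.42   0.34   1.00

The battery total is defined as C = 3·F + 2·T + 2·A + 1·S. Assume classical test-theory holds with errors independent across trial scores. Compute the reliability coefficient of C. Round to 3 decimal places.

Var(C) = 3² + 2² + 2² + 1 + 2·[6·0.64 + 6·0.44 + 3·0.53 + 4·0.46 + 2·0.42 + 2·0.34] = 18 + 22.86 = 40.86.
With uncorrelated errors the cross-covariances are all true-score covariance, so they carry over unchanged; only the diagonal terms shrink to ρᵢσᵢ².
True-score variance = [3²·0.71 + 2²·0.76 + 2²·0.78 + 0.58] + 22.86 = 13.13 + 22.86 = 35.99.
Reliability = 35.99 / 40.86 = 0.881.

0.881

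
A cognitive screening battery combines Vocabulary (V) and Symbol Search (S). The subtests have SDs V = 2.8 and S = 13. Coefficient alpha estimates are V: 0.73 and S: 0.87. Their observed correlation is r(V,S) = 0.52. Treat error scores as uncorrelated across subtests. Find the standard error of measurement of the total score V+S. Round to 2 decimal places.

Var(total) = 176.84 + 37.856 = 214.696.
True-score variance = 152.753 + 37.856 = 190.609, so reliability = 0.8878.
Error variance = 214.696 − 190.609 = 24.0868; SEM = √24.0868 = 4.91.

4.91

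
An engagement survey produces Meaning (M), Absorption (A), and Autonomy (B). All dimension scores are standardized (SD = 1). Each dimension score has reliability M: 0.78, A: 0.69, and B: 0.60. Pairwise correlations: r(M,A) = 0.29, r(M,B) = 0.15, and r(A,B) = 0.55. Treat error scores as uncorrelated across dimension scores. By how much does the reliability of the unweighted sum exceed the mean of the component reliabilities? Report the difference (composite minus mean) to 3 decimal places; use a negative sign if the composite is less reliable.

0.123

Var(sum) = 3 + 1.98 = 4.98; true-score variance = 2.07 + 1.98 = 4.05; composite reliability = 0.8133.
Mean component reliability = 0.6900.
Difference = 0.8133 − 0.6900 = 0.123.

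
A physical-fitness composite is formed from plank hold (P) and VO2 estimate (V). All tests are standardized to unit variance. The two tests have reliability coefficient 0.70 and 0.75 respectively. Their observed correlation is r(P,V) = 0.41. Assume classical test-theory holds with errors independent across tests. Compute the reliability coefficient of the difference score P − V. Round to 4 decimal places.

Var(P−V) = 1 + 1 − 2·0.41 = 2 − 0.82 = 1.18.
Because errors are independent across components, Cov(Tᵢ,Tⱼ) = Cov(Xᵢ,Xⱼ); the off-diagonal part of the true-score variance is the same as above.
True-score variance = [0.70 + 0.75] − 0.82 = 1.45 − 0.82 = 0.63.
Reliability = 0.63 / 1.18 = 0.5339.

0.5339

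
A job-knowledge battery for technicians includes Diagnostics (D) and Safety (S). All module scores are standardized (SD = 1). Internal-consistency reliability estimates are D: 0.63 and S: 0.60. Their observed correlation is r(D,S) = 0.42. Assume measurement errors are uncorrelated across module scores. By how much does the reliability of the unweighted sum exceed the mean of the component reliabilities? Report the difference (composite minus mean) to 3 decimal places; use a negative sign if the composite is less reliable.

Var(sum) = 2 + 0.84 = 2.84; true-score variance = 1.23 + 0.84 = 2.07; composite reliability = 0.7289.
Mean component reliability = 0.6150.
Difference = 0.7289 − 0.6150 = 0.114.

0.114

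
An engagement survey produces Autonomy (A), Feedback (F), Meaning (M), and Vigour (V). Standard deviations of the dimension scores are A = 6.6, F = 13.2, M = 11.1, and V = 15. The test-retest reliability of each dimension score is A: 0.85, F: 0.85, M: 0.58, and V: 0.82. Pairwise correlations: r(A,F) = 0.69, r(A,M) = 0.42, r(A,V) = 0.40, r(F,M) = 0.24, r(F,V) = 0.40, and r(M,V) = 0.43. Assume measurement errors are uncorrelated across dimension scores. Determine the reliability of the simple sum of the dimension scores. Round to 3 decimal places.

0.896

Var(A+F+M+V) = 6.6² + 13.2² + 11.1² + 15² + 2·[6.6·13.2·0.69 + 6.6·11.1·0.42 + 6.6·15·0.40 + 13.2·11.1·0.24 + 13.2·15·0.40 + 11.1·15·0.43] = 566.01 + 632.884 = 1198.89.
With uncorrelated errors the cross-covariances are all true-score covariance, so they carry over unchanged; only the diagonal terms shrink to ρᵢσᵢ².
True-score variance = [6.6²·0.85 + 13.2²·0.85 + 11.1²·0.58 + 15²·0.82] + 632.884 = 441.092 + 632.884 = 1073.98.
Reliability = 1073.98 / 1198.89 = 0.896.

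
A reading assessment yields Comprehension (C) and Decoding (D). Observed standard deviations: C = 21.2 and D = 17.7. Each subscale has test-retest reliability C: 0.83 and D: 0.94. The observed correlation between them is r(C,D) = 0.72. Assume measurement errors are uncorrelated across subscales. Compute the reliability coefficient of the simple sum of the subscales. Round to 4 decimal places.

0.9269

Var(C+D) = 21.2² + 17.7² + 2·[21.2·17.7·0.72] = 762.73 + 540.346 = 1303.08.
Under uncorrelated errors the observed covariances equal the true-score covariances, so only the own-variance terms attenuate.
True-score variance = [21.2²·0.83 + 17.7²·0.94] + 540.346 = 667.528 + 540.346 = 1207.87.
Reliability = 1207.87 / 1303.08 = 0.9269.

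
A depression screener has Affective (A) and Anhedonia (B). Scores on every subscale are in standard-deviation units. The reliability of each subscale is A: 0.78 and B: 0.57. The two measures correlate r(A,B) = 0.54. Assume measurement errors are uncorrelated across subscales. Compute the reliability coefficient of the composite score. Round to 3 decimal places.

0.789

Var(A+B) = 2 + 2·[0.54] = 2 + 1.08 = 3.08.
Because errors are independent across components, Cov(Tᵢ,Tⱼ) = Cov(Xᵢ,Xⱼ); the off-diagonal part of the true-score variance is the same as above.
True-score variance = [0.78 + 0.57] + 1.08 = 1.35 + 1.08 = 2.43.
Reliability = 2.43 / 3.08 = 0.789.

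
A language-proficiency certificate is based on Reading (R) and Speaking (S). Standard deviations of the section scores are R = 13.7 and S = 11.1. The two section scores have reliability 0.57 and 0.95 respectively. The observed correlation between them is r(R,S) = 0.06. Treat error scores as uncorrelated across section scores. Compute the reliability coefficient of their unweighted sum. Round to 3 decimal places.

0.736

Var(R+S) = 13.7² + 11.1² + 2·[13.7·11.1·0.06] = 310.9 + 18.2484 = 329.148.
Because errors are independent across components, Cov(Tᵢ,Tⱼ) = Cov(Xᵢ,Xⱼ); the off-diagonal part of the true-score variance is the same as above.
True-score variance = [13.7²·0.57 + 11.1²·0.95] + 18.2484 = 224.033 + 18.2484 = 242.281.
Reliability = 242.281 / 329.148 = 0.736.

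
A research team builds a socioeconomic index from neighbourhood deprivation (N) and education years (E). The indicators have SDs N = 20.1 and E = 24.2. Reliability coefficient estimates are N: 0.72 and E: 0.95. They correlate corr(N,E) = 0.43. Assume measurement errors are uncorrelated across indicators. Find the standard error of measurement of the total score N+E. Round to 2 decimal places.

11.93

Var(total) = 989.65 + 418.321 = 1407.97.
True-score variance = 847.245 + 418.321 = 1265.57, so reliability = 0.8989.
Error variance = 1407.97 − 1265.57 = 142.405; SEM = √142.405 = 11.93.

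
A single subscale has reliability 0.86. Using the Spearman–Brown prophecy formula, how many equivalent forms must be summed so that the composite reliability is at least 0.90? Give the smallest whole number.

2

k ≥ ρ*(1−ρ₁)/(ρ₁(1−ρ*)) = 0.90·0.14 / (0.86·0.10) = 1.465.
Smallest integer k = 2.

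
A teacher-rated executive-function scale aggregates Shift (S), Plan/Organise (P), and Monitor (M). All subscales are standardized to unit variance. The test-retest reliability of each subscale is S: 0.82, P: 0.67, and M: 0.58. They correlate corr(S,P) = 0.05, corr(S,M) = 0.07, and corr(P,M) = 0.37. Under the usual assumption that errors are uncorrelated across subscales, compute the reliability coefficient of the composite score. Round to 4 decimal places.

Var(S+P+M) = 3 + 2·[0.05 + 0.07 + 0.37] = 3 + 0.98 = 3.98.
Because errors are independent across components, Cov(Tᵢ,Tⱼ) = Cov(Xᵢ,Xⱼ); the off-diagonal part of the true-score variance is the same as above.
True-score variance = [0.82 + 0.67 + 0.58] + 0.98 = 2.07 + 0.98 = 3.05.
Reliability = 3.05 / 3.98 = 0.7663.

0.7663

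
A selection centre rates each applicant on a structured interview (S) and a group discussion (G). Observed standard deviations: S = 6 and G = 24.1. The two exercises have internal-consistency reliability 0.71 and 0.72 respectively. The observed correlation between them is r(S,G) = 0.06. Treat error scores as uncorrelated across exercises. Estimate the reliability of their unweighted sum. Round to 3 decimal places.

Var(S+G) = 6² + 24.1² + 2·[6·24.1·0.06] = 616.81 + 17.352 = 634.162.
With uncorrelated errors the cross-covariances are all true-score covariance, so they carry over unchanged; only the diagonal terms shrink to ρᵢσᵢ².
True-score variance = [6²·0.71 + 24.1²·0.72] + 17.352 = 443.743 + 17.352 = 461.095.
Reliability = 461.095 / 634.162 = 0.727.

0.727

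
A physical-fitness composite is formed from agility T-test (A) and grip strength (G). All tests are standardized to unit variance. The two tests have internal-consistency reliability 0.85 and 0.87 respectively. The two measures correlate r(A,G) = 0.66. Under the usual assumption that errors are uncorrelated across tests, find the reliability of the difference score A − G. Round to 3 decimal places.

0.588

Var(A−G) = 1 + 1 − 2·0.66 = 2 − 1.32 = 0.68.
With uncorrelated errors the cross-covariances are all true-score covariance, so they carry over unchanged; only the diagonal terms shrink to ρᵢσᵢ².
True-score variance = [0.85 + 0.87] − 1.32 = 1.72 − 1.32 = 0.4.
Reliability = 0.4 / 0.68 = 0.588.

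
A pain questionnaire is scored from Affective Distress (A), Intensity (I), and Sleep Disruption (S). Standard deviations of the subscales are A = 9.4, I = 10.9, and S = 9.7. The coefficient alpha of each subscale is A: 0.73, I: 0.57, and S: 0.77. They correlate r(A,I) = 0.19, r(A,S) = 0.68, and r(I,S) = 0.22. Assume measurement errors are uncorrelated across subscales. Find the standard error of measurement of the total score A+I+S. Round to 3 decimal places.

9.828

Var(total) = 301.26 + 209.461 = 510.721.
True-score variance = 204.674 + 209.461 = 414.135, so reliability = 0.8109.
Error variance = 510.721 − 414.135 = 96.5862; SEM = √96.5862 = 9.828.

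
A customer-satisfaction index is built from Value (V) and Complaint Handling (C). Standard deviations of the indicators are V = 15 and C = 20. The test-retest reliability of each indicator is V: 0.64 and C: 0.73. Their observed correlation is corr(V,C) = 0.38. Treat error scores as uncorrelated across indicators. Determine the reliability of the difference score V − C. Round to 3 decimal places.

0.524

Var(V−C) = 15² + 20² − 2·15·20·0.38 = 625 − 228 = 397.
Because errors are independent across components, Cov(Tᵢ,Tⱼ) = Cov(Xᵢ,Xⱼ); the off-diagonal part of the true-score variance is the same as above.
True-score variance = [15²·0.64 + 20²·0.73] − 228 = 436 − 228 = 208.
Reliability = 208 / 397 = 0.524.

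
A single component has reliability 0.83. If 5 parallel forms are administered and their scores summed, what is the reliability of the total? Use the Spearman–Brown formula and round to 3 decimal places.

0.961

ρ_k = kρ / (1 + (k−1)ρ) = 5·0.83 / (1 + 4·0.83) = 4.150 / 4.320 = 0.961.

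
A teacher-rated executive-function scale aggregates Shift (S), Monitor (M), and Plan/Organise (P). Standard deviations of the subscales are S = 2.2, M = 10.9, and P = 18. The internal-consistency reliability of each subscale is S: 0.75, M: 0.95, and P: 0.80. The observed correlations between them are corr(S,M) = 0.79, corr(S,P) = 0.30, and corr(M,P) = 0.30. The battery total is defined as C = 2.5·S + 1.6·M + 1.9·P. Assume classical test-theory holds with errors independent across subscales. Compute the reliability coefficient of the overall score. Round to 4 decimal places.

0.8793

Var(C) = 2.5²·2.2² + 1.6²·10.9² + 1.9²·18² + 2·[4·2.2·10.9·0.79 + 4.75·2.2·18·0.30 + 3.04·10.9·18·0.30] = 1504.04 + 622.282 = 2126.33.
Because errors are independent across components, Cov(Tᵢ,Tⱼ) = Cov(Xᵢ,Xⱼ); the off-diagonal part of the true-score variance is the same as above.
True-score variance = [2.5²·2.2²·0.75 + 1.6²·10.9²·0.95 + 1.9²·18²·0.80] + 622.282 = 1247.35 + 622.282 = 1869.63.
Reliability = 1869.63 / 2126.33 = 0.8793.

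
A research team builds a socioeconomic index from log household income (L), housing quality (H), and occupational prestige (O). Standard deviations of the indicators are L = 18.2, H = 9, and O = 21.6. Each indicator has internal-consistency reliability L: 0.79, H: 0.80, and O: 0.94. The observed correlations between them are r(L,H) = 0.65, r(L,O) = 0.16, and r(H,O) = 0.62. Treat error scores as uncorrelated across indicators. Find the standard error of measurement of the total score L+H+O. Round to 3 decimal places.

10.666

Var(total) = 878.8 + 579.794 = 1458.59.
True-score variance = 765.046 + 579.794 = 1344.84, so reliability = 0.9220.
Error variance = 1458.59 − 1344.84 = 113.754; SEM = √113.754 = 10.666.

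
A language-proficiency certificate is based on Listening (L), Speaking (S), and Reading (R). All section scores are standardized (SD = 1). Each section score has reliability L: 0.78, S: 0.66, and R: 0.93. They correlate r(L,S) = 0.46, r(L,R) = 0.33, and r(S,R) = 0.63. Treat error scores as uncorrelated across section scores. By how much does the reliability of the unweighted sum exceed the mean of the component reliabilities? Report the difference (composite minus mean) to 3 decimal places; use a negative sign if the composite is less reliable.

0.102

Var(sum) = 3 + 2.84 = 5.84; true-score variance = 2.37 + 2.84 = 5.21; composite reliability = 0.8921.
Mean component reliability = 0.7900.
Difference = 0.8921 − 0.7900 = 0.102.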